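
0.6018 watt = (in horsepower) 0.000807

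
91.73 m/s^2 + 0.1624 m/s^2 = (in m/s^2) 91.89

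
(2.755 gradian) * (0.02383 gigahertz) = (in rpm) 9.848e+06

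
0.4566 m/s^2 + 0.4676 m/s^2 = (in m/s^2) 0.9242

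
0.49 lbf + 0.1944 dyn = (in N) 2.18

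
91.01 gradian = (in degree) 81.91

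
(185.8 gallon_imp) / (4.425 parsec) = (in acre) 1.529e-21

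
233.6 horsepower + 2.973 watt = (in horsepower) 233.6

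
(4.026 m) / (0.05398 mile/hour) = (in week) 0.0002759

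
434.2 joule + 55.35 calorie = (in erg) 6.658e+09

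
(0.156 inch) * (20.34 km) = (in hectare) 0.00806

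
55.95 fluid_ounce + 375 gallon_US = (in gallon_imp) 312.6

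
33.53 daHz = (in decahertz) 33.53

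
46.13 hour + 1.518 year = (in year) 1.523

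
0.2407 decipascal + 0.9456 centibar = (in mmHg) 7.093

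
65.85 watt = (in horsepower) 0.08831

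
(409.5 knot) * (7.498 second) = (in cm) 1.58e+05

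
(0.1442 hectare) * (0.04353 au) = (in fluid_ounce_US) 3.175e+17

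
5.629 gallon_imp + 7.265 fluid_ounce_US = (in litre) 25.8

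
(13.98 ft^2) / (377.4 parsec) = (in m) 1.115e-19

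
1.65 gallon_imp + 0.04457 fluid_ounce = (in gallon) 1.982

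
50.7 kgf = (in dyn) 4.972e+07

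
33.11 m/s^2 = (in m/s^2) 33.11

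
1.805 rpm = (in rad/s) 0.189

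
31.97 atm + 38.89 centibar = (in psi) 475.5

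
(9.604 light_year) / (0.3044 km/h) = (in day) 1.244e+13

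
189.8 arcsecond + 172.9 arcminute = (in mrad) 51.21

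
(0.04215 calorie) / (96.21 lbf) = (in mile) 2.561e-07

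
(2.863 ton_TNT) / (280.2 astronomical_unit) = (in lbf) 6.424e-05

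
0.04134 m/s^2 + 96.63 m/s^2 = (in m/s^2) 96.67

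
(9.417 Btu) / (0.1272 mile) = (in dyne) 4.853e+06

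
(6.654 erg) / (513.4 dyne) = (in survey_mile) 8.053e-08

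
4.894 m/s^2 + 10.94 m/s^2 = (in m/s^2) 15.83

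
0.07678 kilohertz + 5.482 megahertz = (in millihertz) 5.482e+09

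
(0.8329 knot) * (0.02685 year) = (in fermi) 3.628e+20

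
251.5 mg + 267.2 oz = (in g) 7575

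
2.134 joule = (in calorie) 0.51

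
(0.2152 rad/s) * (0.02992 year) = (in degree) 1.163e+07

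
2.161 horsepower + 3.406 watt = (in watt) 1615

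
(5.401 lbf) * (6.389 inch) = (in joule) 3.899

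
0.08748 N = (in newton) 0.08748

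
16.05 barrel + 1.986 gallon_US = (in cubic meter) 2.559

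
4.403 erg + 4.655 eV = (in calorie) 1.052e-07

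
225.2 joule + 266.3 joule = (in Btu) 0.4659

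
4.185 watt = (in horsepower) 0.005612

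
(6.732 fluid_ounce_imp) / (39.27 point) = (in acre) 3.412e-06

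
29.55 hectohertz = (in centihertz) 2.955e+05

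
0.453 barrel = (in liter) 72.02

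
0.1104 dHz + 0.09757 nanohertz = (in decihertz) 0.1104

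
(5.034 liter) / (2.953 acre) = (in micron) 0.4212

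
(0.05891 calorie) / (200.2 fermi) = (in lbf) 2.768e+11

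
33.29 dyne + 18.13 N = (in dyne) 1.813e+06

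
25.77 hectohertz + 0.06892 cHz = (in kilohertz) 2.577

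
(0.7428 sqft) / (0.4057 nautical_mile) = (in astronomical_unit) 6.139e-16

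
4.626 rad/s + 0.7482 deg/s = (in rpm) 44.3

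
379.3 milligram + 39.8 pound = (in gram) 1.805e+04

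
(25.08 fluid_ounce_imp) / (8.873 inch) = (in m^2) 0.003162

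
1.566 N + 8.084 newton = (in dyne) 9.65e+05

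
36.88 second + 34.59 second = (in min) 1.191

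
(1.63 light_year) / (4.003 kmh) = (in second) 1.387e+16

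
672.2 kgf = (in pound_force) 1482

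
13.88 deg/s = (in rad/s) 0.2423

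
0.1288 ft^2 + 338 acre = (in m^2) 1.368e+06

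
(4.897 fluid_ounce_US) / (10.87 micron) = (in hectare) 0.001332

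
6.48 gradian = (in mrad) 101.8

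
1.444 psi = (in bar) 0.09956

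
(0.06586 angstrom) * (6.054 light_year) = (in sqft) 4.06e+06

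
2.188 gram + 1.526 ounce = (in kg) 0.04545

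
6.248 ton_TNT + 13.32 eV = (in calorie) 6.248e+09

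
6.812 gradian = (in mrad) 107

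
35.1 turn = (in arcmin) 7.582e+05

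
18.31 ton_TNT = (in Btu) 7.261e+07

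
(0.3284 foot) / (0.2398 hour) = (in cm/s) 0.01159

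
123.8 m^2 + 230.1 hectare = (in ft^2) 2.477e+07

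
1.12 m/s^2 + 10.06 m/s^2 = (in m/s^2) 11.18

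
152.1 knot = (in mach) 0.2298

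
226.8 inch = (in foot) 18.9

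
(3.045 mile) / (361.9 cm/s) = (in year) 4.294e-05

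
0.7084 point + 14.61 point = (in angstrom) 5.404e+07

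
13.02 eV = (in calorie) 4.986e-19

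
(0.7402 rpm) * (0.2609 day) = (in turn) 278.1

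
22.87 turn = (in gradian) 9148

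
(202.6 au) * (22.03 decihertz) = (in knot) 1.298e+14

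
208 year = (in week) 1.085e+04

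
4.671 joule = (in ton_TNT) 1.116e-09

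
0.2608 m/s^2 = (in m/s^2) 0.2608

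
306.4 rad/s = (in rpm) 2926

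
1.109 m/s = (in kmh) 3.992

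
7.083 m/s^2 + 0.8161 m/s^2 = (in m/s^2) 7.899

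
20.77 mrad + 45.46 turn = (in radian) 285.7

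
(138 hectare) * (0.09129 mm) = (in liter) 1.26e+05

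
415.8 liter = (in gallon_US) 109.8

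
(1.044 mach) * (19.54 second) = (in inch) 2.735e+05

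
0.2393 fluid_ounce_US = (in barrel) 4.451e-05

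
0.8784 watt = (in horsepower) 0.001178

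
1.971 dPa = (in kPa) 0.0001971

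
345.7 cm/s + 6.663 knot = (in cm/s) 688.5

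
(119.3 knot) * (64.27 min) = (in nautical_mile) 127.8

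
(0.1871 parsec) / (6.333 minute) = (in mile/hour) 3.399e+13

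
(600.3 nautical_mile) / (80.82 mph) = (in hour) 8.548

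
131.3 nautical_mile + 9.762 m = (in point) 6.893e+08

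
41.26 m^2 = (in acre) 0.0102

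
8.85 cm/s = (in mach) 0.0002599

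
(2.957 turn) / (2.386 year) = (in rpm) 2.358e-06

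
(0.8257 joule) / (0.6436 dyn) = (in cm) 1.283e+07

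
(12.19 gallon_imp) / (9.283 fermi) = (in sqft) 6.426e+13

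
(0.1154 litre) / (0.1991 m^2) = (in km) 5.796e-07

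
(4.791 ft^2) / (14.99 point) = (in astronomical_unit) 5.626e-10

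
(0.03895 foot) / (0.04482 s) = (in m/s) 0.2649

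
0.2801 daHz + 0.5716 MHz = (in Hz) 5.716e+05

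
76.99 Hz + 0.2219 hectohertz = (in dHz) 991.8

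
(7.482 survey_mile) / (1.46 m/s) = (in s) 8247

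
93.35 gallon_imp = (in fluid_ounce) 1.435e+04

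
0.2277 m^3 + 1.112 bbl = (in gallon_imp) 88.98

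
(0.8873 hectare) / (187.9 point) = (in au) 8.948e-07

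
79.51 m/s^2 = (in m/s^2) 79.51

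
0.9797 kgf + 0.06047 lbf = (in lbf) 2.22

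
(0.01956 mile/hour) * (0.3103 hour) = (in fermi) 9.768e+15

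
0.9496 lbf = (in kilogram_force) 0.4307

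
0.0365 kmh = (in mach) 2.978e-05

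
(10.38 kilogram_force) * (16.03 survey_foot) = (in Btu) 0.4714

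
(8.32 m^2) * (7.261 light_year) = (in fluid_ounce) 1.933e+22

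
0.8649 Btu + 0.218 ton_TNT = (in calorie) 2.18e+08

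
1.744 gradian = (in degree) 1.57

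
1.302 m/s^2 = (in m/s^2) 1.302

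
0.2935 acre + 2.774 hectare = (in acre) 7.148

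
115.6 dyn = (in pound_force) 0.0002599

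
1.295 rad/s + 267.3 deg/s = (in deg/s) 341.5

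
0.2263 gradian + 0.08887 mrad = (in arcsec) 751.5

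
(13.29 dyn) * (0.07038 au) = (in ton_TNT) 0.0003344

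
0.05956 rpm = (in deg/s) 0.3574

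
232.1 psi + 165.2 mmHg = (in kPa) 1622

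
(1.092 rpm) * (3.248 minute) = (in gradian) 1419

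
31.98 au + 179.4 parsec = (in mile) 3.44e+15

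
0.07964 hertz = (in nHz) 7.964e+07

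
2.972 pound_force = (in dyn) 1.322e+06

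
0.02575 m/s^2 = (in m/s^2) 0.02575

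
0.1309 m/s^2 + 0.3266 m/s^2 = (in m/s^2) 0.4575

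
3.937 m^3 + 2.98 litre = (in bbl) 24.78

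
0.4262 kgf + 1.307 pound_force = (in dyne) 9.993e+05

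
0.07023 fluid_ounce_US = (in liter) 0.002077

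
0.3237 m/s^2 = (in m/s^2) 0.3237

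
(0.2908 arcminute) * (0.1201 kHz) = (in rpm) 0.09701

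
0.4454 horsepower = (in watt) 332.1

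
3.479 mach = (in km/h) 4265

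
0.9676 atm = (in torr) 735.4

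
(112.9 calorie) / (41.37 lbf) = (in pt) 7276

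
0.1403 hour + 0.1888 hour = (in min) 19.75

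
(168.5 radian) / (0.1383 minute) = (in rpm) 193.9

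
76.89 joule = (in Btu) 0.07288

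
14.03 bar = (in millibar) 1.403e+04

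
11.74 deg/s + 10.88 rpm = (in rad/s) 1.344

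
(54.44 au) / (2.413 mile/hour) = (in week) 1.248e+07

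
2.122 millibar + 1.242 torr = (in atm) 0.003728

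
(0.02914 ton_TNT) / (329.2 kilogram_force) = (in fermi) 3.777e+19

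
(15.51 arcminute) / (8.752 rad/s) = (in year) 1.635e-11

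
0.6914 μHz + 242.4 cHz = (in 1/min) 145.4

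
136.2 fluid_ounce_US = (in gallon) 1.064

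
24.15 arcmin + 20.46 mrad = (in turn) 0.004374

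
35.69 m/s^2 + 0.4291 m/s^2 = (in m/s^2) 36.12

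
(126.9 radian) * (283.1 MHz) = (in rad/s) 3.593e+10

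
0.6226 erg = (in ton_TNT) 1.488e-17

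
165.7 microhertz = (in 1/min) 0.009942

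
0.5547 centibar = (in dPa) 5547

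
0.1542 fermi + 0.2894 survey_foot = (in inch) 3.473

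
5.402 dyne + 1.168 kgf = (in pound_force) 2.575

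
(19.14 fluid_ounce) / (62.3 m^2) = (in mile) 5.646e-09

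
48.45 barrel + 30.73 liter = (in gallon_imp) 1701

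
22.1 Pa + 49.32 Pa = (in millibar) 0.7142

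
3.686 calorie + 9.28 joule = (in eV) 1.542e+20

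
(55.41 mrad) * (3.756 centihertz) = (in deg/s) 0.1192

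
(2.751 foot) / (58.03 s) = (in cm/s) 1.445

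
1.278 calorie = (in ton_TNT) 1.278e-09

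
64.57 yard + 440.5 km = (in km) 440.6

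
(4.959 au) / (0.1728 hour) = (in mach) 3.502e+06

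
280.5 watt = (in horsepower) 0.3762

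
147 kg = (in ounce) 5185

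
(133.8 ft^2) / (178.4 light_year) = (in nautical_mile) 3.977e-21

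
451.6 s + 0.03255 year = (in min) 1.712e+04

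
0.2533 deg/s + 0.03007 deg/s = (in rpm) 0.04723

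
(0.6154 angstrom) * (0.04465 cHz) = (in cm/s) 2.748e-12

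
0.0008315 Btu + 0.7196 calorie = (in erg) 3.888e+07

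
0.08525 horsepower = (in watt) 63.57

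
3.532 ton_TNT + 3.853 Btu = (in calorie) 3.532e+09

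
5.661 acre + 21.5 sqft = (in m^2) 2.291e+04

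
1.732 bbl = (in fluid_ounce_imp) 9692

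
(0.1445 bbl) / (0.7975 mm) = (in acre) 0.007118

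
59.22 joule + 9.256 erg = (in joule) 59.22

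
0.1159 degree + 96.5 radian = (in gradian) 6144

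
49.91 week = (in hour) 8385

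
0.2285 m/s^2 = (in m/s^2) 0.2285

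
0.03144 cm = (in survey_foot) 0.001031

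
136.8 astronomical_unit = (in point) 5.801e+16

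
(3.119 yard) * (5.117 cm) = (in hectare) 1.459e-05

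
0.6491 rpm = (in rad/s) 0.06797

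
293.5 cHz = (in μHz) 2.935e+06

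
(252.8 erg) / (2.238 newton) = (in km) 1.13e-08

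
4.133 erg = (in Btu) 3.917e-10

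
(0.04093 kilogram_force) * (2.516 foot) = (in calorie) 0.07357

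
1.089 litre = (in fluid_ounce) 36.82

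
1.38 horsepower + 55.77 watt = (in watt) 1085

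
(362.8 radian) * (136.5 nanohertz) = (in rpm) 0.0004729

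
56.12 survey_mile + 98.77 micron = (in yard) 9.877e+04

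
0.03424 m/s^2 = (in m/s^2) 0.03424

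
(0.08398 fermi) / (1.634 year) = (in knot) 3.168e-24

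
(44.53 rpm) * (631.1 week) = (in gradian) 1.133e+11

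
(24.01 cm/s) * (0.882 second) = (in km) 0.0002118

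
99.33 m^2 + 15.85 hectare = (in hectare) 15.86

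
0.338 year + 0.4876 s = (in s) 1.066e+07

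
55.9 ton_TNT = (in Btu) 2.217e+08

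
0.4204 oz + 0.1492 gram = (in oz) 0.4257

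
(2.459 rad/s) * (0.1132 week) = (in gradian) 1.072e+07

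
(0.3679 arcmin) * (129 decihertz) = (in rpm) 0.01318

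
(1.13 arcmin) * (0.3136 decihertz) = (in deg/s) 0.0005906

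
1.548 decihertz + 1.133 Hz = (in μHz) 1.288e+06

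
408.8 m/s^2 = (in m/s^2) 408.8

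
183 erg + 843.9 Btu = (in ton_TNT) 0.0002128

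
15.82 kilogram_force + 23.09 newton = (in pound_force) 40.07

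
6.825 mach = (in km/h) 8366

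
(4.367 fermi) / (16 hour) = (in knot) 1.474e-19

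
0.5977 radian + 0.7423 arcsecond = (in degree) 34.25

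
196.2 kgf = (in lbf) 432.5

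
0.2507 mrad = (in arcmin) 0.8618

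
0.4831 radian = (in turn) 0.07689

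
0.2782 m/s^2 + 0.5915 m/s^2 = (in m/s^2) 0.8697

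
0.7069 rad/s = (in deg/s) 40.5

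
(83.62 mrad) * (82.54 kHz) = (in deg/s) 3.955e+05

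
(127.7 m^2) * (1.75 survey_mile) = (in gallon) 9.501e+07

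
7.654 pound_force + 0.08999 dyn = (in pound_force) 7.654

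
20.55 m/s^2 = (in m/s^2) 20.55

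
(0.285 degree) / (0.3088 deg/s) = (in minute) 0.01538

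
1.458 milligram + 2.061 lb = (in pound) 2.061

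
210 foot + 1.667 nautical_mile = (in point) 8.933e+06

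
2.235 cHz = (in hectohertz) 0.0002235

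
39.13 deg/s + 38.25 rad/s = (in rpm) 371.8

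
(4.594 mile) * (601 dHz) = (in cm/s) 4.443e+07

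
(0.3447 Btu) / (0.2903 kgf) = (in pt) 3.621e+05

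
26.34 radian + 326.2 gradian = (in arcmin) 1.082e+05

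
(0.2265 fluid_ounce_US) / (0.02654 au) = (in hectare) 1.687e-19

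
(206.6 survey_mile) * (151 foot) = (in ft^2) 1.647e+08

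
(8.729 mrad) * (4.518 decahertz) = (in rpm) 3.766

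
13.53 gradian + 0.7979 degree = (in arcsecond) 4.671e+04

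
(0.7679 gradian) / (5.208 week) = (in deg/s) 2.194e-07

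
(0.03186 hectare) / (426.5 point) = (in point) 6.002e+06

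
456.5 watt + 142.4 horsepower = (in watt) 1.066e+05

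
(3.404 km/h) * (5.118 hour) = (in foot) 5.716e+04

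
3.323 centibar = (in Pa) 3323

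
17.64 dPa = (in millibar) 0.01764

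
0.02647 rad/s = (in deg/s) 1.517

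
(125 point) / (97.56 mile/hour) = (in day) 1.17e-08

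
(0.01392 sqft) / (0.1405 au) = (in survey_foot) 2.019e-13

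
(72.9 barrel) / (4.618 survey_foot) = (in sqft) 88.63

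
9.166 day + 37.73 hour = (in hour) 257.7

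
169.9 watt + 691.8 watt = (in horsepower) 1.156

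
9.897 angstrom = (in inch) 3.896e-08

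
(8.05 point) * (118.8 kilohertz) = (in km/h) 1215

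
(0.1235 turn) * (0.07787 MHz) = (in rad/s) 6.043e+04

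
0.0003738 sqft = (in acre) 8.581e-09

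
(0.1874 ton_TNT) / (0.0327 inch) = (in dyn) 9.44e+16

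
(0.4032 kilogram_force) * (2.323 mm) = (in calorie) 0.002195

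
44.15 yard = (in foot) 132.4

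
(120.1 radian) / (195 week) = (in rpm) 9.725e-06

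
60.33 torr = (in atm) 0.07938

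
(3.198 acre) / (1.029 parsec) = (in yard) 4.458e-13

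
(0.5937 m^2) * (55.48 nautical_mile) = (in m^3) 6.1e+04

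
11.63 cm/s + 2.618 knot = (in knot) 2.844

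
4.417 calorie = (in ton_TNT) 4.417e-09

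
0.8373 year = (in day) 305.6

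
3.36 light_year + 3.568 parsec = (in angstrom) 1.419e+27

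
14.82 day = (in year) 0.0406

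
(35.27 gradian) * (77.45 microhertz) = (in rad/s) 4.291e-05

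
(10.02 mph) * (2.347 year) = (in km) 3.315e+05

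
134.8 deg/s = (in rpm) 22.47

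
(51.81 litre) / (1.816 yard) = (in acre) 7.71e-06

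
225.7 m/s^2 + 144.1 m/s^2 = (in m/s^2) 369.8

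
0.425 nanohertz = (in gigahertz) 4.25e-19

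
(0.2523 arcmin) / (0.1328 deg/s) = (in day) 3.665e-07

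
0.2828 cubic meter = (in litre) 282.8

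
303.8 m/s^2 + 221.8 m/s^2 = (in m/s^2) 525.6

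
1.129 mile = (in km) 1.817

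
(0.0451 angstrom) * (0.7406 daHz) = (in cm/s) 3.34e-09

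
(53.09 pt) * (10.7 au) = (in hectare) 2.998e+06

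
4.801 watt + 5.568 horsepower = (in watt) 4157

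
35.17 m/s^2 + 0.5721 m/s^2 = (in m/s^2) 35.74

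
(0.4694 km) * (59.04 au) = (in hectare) 4.146e+11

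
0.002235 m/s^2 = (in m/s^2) 0.002235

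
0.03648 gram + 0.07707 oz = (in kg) 0.002221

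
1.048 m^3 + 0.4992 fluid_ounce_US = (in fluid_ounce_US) 3.544e+04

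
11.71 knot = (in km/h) 21.69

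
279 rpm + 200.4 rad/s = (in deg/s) 1.316e+04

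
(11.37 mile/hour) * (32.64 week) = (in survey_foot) 3.292e+08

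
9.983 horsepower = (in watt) 7444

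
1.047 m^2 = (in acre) 0.0002587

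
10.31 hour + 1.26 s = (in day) 0.4296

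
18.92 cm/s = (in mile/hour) 0.4232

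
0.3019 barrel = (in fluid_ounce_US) 1623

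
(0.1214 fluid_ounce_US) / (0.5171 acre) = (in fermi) 1.716e+06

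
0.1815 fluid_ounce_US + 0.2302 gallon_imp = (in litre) 1.052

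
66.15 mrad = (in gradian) 4.211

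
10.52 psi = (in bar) 0.7253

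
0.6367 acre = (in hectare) 0.2577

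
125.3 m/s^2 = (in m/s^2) 125.3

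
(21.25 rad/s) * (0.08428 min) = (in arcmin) 3.694e+05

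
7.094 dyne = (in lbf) 1.595e-05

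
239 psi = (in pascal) 1.648e+06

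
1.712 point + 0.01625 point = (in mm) 0.6097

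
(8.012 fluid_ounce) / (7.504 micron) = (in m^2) 31.58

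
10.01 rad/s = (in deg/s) 573.5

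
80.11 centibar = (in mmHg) 600.9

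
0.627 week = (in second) 3.792e+05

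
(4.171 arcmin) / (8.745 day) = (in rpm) 1.533e-08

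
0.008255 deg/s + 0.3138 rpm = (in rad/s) 0.03301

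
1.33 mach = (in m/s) 452.9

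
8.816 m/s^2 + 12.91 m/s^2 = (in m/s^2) 21.73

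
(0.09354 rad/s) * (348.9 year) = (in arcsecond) 2.123e+14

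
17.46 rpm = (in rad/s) 1.828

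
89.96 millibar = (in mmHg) 67.48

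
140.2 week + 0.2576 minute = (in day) 981.4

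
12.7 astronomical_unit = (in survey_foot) 6.233e+12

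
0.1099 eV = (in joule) 1.761e-20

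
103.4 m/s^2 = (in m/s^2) 103.4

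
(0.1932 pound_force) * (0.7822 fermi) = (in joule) 6.722e-16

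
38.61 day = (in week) 5.516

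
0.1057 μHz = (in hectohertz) 1.057e-09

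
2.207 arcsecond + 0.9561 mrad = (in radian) 0.0009668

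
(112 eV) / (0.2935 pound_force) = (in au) 9.188e-29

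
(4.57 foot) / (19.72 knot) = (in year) 4.354e-09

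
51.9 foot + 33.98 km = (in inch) 1.338e+06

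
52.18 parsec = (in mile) 1e+15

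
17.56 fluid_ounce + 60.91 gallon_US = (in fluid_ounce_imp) 8133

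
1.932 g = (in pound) 0.004259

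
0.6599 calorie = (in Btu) 0.002617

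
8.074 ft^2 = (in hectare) 7.501e-05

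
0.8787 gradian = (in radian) 0.0138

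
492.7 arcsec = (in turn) 0.0003802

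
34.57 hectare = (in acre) 85.42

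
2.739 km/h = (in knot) 1.479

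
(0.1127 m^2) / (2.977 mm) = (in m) 37.86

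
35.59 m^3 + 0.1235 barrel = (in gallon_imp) 7833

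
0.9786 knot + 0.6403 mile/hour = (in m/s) 0.7897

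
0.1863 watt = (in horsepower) 0.0002498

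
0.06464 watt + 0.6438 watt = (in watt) 0.7084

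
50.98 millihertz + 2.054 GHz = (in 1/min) 1.232e+11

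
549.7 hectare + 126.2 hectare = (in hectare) 675.9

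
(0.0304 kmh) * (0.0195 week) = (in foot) 326.7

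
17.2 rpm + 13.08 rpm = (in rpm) 30.28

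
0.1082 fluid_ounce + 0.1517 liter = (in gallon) 0.04092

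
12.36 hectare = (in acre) 30.54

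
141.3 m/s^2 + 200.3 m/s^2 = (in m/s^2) 341.6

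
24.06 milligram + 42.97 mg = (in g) 0.06703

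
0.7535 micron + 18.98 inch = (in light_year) 5.096e-17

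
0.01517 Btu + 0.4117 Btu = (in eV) 2.811e+21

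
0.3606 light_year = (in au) 2.28e+04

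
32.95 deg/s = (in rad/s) 0.5751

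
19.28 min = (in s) 1157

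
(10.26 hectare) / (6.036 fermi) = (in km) 1.7e+16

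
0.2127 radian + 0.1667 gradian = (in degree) 12.34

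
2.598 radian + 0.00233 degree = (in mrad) 2598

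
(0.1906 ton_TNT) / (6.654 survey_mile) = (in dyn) 7.447e+09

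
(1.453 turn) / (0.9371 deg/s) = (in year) 1.77e-05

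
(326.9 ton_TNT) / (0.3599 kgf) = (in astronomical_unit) 2.59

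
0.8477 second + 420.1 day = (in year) 1.151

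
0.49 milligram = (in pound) 1.08e-06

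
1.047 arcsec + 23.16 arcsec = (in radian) 0.0001174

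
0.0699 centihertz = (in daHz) 6.99e-05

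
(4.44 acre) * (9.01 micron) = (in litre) 161.9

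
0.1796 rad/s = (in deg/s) 10.29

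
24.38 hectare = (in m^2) 2.438e+05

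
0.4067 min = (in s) 24.4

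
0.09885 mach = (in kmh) 121.2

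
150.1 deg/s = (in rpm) 25.02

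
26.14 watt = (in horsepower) 0.03505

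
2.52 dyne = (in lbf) 5.665e-06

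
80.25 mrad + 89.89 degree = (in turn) 0.2625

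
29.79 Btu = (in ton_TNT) 7.512e-06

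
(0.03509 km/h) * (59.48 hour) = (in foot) 6848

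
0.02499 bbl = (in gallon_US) 1.05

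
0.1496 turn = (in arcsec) 1.939e+05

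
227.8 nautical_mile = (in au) 2.82e-06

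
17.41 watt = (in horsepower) 0.02335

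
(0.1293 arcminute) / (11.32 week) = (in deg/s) 3.148e-10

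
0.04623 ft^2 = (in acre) 1.061e-06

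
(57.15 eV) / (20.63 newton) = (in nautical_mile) 2.397e-22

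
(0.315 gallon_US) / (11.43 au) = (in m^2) 6.974e-16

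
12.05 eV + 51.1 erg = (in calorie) 1.221e-06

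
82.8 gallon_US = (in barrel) 1.971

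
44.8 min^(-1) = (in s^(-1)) 0.7467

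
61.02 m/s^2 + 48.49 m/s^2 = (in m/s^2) 109.5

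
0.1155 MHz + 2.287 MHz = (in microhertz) 2.402e+12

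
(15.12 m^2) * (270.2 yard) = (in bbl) 2.35e+04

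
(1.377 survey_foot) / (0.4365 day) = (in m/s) 1.113e-05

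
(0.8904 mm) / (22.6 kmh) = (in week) 2.345e-10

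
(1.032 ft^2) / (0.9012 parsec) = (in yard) 3.771e-18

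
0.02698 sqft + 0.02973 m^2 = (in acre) 7.966e-06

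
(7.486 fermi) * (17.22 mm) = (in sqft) 1.388e-15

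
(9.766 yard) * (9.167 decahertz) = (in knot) 1591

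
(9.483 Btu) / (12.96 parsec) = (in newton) 2.502e-14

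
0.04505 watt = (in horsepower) 6.041e-05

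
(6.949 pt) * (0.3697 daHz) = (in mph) 0.02027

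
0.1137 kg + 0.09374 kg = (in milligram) 2.074e+05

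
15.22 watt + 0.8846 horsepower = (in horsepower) 0.905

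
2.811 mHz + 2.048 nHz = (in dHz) 0.02811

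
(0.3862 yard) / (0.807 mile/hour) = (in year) 3.104e-08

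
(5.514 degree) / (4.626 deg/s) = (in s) 1.192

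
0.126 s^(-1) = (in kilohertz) 0.000126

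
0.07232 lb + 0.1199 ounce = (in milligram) 3.62e+04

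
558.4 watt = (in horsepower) 0.7488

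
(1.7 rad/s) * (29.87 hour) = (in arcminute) 6.284e+08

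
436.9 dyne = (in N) 0.004369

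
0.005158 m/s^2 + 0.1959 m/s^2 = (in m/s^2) 0.2011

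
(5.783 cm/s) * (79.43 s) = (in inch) 180.8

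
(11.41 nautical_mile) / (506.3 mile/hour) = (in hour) 0.02593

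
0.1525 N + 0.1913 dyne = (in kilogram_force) 0.01555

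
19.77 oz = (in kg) 0.5605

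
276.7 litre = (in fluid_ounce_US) 9356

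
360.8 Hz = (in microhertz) 3.608e+08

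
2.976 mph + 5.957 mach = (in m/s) 2030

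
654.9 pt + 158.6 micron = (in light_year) 2.444e-17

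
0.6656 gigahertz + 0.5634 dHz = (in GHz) 0.6656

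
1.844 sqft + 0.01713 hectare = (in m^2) 171.5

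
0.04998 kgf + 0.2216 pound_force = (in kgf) 0.1505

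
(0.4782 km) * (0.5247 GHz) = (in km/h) 9.033e+11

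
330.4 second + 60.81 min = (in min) 66.32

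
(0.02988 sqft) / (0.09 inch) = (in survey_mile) 0.0007545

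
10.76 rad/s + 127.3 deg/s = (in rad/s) 12.98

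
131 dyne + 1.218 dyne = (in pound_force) 0.0002972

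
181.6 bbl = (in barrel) 181.6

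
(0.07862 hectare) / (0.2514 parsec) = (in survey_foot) 3.325e-13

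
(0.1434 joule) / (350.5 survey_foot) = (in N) 0.001342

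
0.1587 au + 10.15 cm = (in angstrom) 2.374e+20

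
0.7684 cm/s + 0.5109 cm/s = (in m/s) 0.01279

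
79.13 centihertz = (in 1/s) 0.7913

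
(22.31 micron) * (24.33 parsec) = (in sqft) 1.803e+14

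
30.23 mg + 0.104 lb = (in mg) 4.72e+04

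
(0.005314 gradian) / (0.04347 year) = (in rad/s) 6.089e-11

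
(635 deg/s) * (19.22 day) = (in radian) 1.84e+07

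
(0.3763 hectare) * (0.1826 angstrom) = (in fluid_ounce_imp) 0.002418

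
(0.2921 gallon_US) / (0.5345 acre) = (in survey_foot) 1.677e-06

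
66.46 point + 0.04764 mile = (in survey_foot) 251.6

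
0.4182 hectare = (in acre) 1.033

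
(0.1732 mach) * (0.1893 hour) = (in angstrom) 4.019e+14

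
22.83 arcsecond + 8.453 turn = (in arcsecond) 1.096e+07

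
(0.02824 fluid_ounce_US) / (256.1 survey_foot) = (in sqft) 1.152e-07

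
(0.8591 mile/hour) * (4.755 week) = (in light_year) 1.167e-10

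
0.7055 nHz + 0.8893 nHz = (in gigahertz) 1.595e-18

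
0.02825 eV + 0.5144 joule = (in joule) 0.5144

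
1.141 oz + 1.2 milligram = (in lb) 0.07132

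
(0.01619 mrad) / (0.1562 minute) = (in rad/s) 1.727e-06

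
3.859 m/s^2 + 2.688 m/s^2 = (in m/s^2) 6.547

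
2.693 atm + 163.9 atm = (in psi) 2448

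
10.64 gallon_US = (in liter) 40.28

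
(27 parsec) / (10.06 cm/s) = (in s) 8.282e+18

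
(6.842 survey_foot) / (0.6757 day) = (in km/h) 0.0001286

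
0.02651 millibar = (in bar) 2.651e-05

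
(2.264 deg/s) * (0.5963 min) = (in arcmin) 4860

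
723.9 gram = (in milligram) 7.239e+05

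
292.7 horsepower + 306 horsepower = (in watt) 4.465e+05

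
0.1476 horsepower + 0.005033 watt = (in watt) 110.1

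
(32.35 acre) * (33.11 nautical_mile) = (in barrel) 5.049e+10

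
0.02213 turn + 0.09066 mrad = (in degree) 7.972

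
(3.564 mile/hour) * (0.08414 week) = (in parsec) 2.628e-12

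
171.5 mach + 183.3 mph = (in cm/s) 5.848e+06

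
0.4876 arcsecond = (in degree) 0.0001354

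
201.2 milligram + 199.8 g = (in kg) 0.2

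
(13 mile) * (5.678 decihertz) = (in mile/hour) 2.657e+04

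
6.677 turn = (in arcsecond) 8.653e+06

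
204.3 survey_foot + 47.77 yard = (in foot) 347.6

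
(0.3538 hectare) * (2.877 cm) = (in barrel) 640.2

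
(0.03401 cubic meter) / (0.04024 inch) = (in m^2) 33.27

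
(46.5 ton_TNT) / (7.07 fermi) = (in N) 2.752e+25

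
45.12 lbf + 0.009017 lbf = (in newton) 200.7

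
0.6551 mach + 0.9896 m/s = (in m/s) 224.1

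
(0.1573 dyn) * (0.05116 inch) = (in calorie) 4.885e-10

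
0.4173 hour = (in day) 0.01739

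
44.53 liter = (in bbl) 0.2801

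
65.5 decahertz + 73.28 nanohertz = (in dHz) 6550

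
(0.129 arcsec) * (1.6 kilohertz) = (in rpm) 0.009556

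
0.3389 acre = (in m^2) 1371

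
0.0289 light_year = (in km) 2.734e+11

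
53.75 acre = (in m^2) 2.175e+05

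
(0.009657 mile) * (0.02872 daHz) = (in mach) 0.01311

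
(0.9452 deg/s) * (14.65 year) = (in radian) 7.622e+06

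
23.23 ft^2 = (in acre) 0.0005333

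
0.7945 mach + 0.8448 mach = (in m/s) 558.2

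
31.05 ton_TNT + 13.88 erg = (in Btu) 1.231e+08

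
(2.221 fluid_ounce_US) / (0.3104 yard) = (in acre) 5.718e-08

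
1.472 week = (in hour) 247.3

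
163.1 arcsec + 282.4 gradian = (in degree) 254.2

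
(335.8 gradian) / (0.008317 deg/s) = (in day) 0.4206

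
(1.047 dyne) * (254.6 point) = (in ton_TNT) 2.248e-16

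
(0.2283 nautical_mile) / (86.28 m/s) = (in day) 5.672e-05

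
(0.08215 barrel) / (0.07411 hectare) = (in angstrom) 1.762e+05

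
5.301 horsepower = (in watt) 3953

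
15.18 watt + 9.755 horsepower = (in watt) 7289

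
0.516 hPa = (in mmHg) 0.387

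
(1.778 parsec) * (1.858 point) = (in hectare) 3.596e+09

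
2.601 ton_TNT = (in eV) 6.792e+28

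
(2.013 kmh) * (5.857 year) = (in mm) 1.033e+11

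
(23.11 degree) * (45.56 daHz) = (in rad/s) 183.8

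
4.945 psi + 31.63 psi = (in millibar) 2522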